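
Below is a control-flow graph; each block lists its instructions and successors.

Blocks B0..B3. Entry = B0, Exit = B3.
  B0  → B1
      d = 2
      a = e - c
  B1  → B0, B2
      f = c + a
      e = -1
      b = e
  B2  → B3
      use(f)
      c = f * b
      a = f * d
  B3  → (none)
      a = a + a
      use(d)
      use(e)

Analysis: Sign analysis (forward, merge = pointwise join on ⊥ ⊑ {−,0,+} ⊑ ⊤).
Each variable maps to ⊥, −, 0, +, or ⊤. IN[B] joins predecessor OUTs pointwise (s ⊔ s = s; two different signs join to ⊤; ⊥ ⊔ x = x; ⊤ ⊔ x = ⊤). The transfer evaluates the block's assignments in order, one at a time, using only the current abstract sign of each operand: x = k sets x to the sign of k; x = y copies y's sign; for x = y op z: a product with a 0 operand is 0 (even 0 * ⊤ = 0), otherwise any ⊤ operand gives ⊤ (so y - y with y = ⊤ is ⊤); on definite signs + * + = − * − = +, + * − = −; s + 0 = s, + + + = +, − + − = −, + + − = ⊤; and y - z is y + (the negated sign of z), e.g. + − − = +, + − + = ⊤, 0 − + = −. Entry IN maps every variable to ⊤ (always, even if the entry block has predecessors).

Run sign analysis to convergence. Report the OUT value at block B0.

Fixpoint table:
  B0: | IN=(all ⊤) | OUT={d:+; rest ⊤}
  B1: | IN={d:+; rest ⊤} | OUT={b:-, d:+, e:-; rest ⊤}
  B2: | IN={b:-, d:+, e:-; rest ⊤} | OUT={b:-, d:+, e:-; rest ⊤}
  B3: | IN={b:-, d:+, e:-; rest ⊤} | OUT={b:-, d:+, e:-; rest ⊤}

Merge at B0 (entry node, so the boundary value (all ⊤) is joined with the incoming edge(s)): IN[B0] = (all ⊤) ⊔ OUT[B1] = {a: ⊤, b: ⊤, c: ⊤, d: ⊤, e: ⊤, f: ⊤}
Applying B0's transfer function to that IN value gives OUT[B0] (row B0 above).

Answer: {a: ⊤, b: ⊤, c: ⊤, d: +, e: ⊤, f: ⊤}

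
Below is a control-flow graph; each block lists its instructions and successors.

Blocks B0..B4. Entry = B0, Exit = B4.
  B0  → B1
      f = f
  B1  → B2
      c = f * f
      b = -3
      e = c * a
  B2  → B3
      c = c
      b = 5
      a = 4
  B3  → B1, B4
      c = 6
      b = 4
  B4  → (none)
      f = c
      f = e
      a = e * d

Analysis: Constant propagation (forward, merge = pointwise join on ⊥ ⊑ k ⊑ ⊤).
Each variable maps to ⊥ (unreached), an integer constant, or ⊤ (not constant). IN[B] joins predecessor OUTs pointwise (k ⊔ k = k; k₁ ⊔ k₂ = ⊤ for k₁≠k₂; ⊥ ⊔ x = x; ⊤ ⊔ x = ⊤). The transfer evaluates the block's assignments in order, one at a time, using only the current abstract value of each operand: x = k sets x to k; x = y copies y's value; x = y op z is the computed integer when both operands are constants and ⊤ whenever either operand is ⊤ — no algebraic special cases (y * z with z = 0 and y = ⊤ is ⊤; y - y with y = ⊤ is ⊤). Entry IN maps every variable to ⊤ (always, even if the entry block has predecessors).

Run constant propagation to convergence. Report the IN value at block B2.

Converged values:
  B0:  IN=(all ⊤)  OUT=(all ⊤)
  B1:  IN=(all ⊤)  OUT={b:-3; rest ⊤}
  B2:  IN={b:-3; rest ⊤}  OUT={a:4, b:5; rest ⊤}
  B3:  IN={a:4, b:5; rest ⊤}  OUT={a:4, b:4, c:6; rest ⊤}
  B4:  IN={a:4, b:4, c:6; rest ⊤}  OUT={b:4, c:6; rest ⊤}

Merge at B2: IN[B2] = OUT[B1] = {a: ⊤, b: -3, c: ⊤, d: ⊤, e: ⊤, f: ⊤}

Answer: {a: ⊤, b: -3, c: ⊤, d: ⊤, e: ⊤, f: ⊤}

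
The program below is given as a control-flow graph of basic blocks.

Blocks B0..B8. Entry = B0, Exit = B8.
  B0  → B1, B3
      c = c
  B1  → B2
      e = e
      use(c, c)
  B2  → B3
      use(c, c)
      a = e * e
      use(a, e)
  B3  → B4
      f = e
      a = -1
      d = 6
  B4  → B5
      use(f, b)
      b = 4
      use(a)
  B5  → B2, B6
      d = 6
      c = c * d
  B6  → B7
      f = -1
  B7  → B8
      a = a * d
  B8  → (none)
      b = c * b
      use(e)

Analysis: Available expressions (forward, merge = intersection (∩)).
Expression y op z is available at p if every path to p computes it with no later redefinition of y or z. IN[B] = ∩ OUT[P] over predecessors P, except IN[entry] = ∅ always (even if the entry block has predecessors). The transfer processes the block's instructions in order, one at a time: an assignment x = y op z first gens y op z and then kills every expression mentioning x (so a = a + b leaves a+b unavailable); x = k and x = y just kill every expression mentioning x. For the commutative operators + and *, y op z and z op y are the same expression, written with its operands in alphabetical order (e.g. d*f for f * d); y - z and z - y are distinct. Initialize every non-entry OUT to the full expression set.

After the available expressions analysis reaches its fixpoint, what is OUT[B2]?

Converged values:
  B0: | IN={} | OUT={}
  B1: | IN={} | OUT={}
  B2: | IN={} | OUT={e*e}
  B3: | IN={} | OUT={}
  B4: | IN={} | OUT={}
  B5: | IN={} | OUT={}
  B6: | IN={} | OUT={}
  B7: | IN={} | OUT={}
  B8: | IN={} | OUT={}

Merge at B2: IN[B2] = OUT[B1] ∩ OUT[B5] = {}
Applying B2's transfer function to that IN value gives OUT[B2] (row B2 above).

Answer: {e*e}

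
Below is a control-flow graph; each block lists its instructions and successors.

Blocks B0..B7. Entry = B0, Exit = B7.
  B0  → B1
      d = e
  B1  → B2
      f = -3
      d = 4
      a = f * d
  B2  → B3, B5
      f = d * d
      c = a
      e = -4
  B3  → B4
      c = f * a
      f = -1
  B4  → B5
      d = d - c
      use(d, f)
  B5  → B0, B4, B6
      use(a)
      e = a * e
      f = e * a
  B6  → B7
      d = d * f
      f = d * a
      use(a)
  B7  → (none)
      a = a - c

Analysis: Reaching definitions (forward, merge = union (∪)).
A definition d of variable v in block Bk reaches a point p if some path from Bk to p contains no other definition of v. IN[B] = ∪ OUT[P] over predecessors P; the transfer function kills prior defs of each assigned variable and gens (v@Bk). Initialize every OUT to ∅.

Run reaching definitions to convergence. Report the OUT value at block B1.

Fixpoint table:
  B0:   IN={a@B1, c@B2, c@B3, d@B1, d@B4, e@B5, f@B5}   OUT={a@B1, c@B2, c@B3, d@B0, e@B5, f@B5}
  B1:   IN={a@B1, c@B2, c@B3, d@B0, e@B5, f@B5}   OUT={a@B1, c@B2, c@B3, d@B1, e@B5, f@B1}
  B2:   IN={a@B1, c@B2, c@B3, d@B1, e@B5, f@B1}   OUT={a@B1, c@B2, d@B1, e@B2, f@B2}
  B3:   IN={a@B1, c@B2, d@B1, e@B2, f@B2}   OUT={a@B1, c@B3, d@B1, e@B2, f@B3}
  B4:   IN={a@B1, c@B2, c@B3, d@B1, d@B4, e@B2, e@B5, f@B3, f@B5}   OUT={a@B1, c@B2, c@B3, d@B4, e@B2, e@B5, f@B3, f@B5}
  B5:   IN={a@B1, c@B2, c@B3, d@B1, d@B4, e@B2, e@B5, f@B2, f@B3, f@B5}   OUT={a@B1, c@B2, c@B3, d@B1, d@B4, e@B5, f@B5}
  B6:   IN={a@B1, c@B2, c@B3, d@B1, d@B4, e@B5, f@B5}   OUT={a@B1, c@B2, c@B3, d@B6, e@B5, f@B6}
  B7:   IN={a@B1, c@B2, c@B3, d@B6, e@B5, f@B6}   OUT={a@B7, c@B2, c@B3, d@B6, e@B5, f@B6}

Merge at B1: IN[B1] = OUT[B0] = {a@B1, c@B2, c@B3, d@B0, e@B5, f@B5}
Applying B1's transfer function to that IN value gives OUT[B1] (row B1 above).

Answer: {a@B1, c@B2, c@B3, d@B1, e@B5, f@B1}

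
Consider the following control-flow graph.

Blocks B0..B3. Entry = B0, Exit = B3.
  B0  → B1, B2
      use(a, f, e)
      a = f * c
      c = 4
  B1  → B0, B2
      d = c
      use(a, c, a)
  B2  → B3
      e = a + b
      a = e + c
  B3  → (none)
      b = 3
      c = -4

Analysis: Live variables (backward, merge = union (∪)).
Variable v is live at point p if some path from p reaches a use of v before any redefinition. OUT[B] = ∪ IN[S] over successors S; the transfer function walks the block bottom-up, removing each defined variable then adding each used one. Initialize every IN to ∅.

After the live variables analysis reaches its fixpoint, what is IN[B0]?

Converged values:
  B0:  IN={a, b, c, e, f}  OUT={a, b, c, e, f}
  B1:  IN={a, b, c, e, f}  OUT={a, b, c, e, f}
  B2:  IN={a, b, c}  OUT={}
  B3:  IN={}  OUT={}

Merge at B0: OUT[B0] = IN[B1] ⊔ IN[B2] = {a, b, c, e, f}
Applying B0's transfer function to that OUT value gives IN[B0] (row B0 above).

Answer: {a, b, c, e, f}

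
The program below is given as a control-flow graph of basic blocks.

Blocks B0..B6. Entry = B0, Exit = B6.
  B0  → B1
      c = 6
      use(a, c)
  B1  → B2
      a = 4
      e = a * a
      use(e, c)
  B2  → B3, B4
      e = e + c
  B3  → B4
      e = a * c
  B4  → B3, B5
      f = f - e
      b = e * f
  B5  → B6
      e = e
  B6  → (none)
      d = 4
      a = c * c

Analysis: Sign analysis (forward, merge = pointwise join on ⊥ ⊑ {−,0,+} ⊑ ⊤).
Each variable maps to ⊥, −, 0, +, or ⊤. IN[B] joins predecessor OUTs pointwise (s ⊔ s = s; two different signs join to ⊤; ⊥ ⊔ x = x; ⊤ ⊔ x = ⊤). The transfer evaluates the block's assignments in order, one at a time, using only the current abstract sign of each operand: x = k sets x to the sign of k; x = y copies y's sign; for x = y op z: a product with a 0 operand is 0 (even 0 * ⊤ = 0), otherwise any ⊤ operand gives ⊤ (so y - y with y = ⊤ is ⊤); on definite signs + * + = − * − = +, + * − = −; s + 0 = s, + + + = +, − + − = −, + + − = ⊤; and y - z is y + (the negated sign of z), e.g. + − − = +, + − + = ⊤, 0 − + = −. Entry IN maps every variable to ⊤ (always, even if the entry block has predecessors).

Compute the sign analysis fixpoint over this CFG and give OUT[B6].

Per-block solution:
  B0: | IN=(all ⊤) | OUT={c:+; rest ⊤}
  B1: | IN={c:+; rest ⊤} | OUT={a:+, c:+, e:+; rest ⊤}
  B2: | IN={a:+, c:+, e:+; rest ⊤} | OUT={a:+, c:+, e:+; rest ⊤}
  B3: | IN={a:+, c:+, e:+; rest ⊤} | OUT={a:+, c:+, e:+; rest ⊤}
  B4: | IN={a:+, c:+, e:+; rest ⊤} | OUT={a:+, c:+, e:+; rest ⊤}
  B5: | IN={a:+, c:+, e:+; rest ⊤} | OUT={a:+, c:+, e:+; rest ⊤}
  B6: | IN={a:+, c:+, e:+; rest ⊤} | OUT={a:+, c:+, d:+, e:+; rest ⊤}

Merge at B6: IN[B6] = OUT[B5] = {a: +, b: ⊤, c: +, d: ⊤, e: +, f: ⊤}
Applying B6's transfer function to that IN value gives OUT[B6] (row B6 above).

Answer: {a: +, b: ⊤, c: +, d: +, e: +, f: ⊤}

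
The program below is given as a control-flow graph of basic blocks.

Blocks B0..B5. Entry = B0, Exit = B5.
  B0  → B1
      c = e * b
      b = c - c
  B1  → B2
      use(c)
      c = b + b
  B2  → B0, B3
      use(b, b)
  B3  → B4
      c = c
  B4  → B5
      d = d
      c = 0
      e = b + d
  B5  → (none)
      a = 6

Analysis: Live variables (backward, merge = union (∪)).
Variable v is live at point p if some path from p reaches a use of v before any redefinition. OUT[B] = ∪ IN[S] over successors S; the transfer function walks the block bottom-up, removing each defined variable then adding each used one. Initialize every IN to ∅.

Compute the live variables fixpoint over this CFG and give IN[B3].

Converged values:
  B0:  IN={b, d, e}  OUT={b, c, d, e}
  B1:  IN={b, c, d, e}  OUT={b, c, d, e}
  B2:  IN={b, c, d, e}  OUT={b, c, d, e}
  B3:  IN={b, c, d}  OUT={b, d}
  B4:  IN={b, d}  OUT={}
  B5:  IN={}  OUT={}

Merge at B3: OUT[B3] = IN[B4] = {b, d}
Applying B3's transfer function to that OUT value gives IN[B3] (row B3 above).

Answer: {b, c, d}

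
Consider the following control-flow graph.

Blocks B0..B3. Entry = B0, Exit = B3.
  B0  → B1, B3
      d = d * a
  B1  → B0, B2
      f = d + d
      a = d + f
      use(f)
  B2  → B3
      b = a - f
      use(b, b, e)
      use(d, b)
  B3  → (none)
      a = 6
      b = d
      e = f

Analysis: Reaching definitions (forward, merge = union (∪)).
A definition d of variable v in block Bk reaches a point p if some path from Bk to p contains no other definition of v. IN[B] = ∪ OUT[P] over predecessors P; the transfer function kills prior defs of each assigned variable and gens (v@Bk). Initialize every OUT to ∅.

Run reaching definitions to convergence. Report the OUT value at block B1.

Answer: {a@B1, d@B0, f@B1}

Working:
Converged values:
  B0: | IN={a@B1, d@B0, f@B1} | OUT={a@B1, d@B0, f@B1}
  B1: | IN={a@B1, d@B0, f@B1} | OUT={a@B1, d@B0, f@B1}
  B2: | IN={a@B1, d@B0, f@B1} | OUT={a@B1, b@B2, d@B0, f@B1}
  B3: | IN={a@B1, b@B2, d@B0, f@B1} | OUT={a@B3, b@B3, d@B0, e@B3, f@B1}

Merge at B1: IN[B1] = OUT[B0] = {a@B1, d@B0, f@B1}
Applying B1's transfer function to that IN value gives OUT[B1] (row B1 above).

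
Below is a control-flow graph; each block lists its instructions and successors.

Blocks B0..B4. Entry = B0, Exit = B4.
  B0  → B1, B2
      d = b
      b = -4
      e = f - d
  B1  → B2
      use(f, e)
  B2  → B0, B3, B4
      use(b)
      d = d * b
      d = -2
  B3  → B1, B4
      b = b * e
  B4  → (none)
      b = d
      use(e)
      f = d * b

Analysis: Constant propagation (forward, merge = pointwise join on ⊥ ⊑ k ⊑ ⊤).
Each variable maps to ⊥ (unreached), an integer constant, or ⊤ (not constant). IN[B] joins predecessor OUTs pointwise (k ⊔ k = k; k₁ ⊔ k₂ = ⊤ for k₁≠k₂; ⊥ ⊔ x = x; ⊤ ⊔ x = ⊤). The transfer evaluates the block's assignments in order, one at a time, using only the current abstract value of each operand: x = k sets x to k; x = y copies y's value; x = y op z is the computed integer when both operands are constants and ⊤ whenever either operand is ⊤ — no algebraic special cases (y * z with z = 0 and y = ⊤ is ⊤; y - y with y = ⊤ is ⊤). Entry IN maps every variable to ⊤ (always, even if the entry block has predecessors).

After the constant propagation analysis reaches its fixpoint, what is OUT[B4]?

Answer: {a: ⊤, b: -2, c: ⊤, d: -2, e: ⊤, f: 4}

Trace:
Per-block solution:
  B0:  IN=(all ⊤)  OUT={b:-4; rest ⊤}
  B1:  IN=(all ⊤)  OUT=(all ⊤)
  B2:  IN=(all ⊤)  OUT={d:-2; rest ⊤}
  B3:  IN={d:-2; rest ⊤}  OUT={d:-2; rest ⊤}
  B4:  IN={d:-2; rest ⊤}  OUT={b:-2, d:-2, f:4; rest ⊤}

Merge at B4: IN[B4] = OUT[B2] ⊔ OUT[B3] = {a: ⊤, b: ⊤, c: ⊤, d: -2, e: ⊤, f: ⊤}
Applying B4's transfer function to that IN value gives OUT[B4] (row B4 above).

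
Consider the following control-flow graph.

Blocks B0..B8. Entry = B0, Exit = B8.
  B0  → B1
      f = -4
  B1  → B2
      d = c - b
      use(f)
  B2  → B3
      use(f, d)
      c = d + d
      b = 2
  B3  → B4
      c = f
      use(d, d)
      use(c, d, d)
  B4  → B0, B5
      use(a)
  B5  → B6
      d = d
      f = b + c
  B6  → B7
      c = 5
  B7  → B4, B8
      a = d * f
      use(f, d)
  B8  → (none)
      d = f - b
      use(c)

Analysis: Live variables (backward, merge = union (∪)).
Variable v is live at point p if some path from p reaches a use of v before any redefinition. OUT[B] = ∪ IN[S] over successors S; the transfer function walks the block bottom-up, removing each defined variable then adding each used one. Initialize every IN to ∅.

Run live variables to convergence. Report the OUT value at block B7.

Per-block solution:
  B0:   IN={a, b, c}   OUT={a, b, c, f}
  B1:   IN={a, b, c, f}   OUT={a, d, f}
  B2:   IN={a, d, f}   OUT={a, b, d, f}
  B3:   IN={a, b, d, f}   OUT={a, b, c, d}
  B4:   IN={a, b, c, d}   OUT={a, b, c, d}
  B5:   IN={b, c, d}   OUT={b, d, f}
  B6:   IN={b, d, f}   OUT={b, c, d, f}
  B7:   IN={b, c, d, f}   OUT={a, b, c, d, f}
  B8:   IN={b, c, f}   OUT={}

Merge at B7: OUT[B7] = IN[B4] ⊔ IN[B8] = {a, b, c, d, f}

Answer: {a, b, c, d, f}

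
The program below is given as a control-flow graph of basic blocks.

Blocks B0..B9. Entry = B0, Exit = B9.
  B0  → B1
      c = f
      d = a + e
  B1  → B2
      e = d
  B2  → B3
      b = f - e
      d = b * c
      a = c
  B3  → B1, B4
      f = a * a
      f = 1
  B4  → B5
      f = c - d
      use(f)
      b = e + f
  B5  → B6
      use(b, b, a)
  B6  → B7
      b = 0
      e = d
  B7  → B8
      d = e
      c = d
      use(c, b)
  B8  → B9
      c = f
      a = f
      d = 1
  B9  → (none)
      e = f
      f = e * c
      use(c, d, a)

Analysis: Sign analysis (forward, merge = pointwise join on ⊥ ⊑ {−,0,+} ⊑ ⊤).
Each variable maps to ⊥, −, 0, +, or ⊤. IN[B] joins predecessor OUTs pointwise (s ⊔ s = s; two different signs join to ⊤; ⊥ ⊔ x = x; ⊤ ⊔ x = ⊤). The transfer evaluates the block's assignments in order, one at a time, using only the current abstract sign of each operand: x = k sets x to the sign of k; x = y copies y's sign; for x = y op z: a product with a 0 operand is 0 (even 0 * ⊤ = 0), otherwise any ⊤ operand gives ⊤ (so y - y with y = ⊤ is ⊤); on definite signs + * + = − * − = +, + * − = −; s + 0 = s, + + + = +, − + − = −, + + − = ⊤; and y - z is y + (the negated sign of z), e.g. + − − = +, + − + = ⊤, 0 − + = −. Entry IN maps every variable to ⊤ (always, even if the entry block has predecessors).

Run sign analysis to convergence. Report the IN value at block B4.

Answer: {a: ⊤, b: ⊤, c: ⊤, d: ⊤, e: ⊤, f: +}

Derivation:
Fixpoint table:
  B0:   IN=(all ⊤)   OUT=(all ⊤)
  B1:   IN=(all ⊤)   OUT=(all ⊤)
  B2:   IN=(all ⊤)   OUT=(all ⊤)
  B3:   IN=(all ⊤)   OUT={f:+; rest ⊤}
  B4:   IN={f:+; rest ⊤}   OUT=(all ⊤)
  B5:   IN=(all ⊤)   OUT=(all ⊤)
  B6:   IN=(all ⊤)   OUT={b:0; rest ⊤}
  B7:   IN={b:0; rest ⊤}   OUT={b:0; rest ⊤}
  B8:   IN={b:0; rest ⊤}   OUT={b:0, d:+; rest ⊤}
  B9:   IN={b:0, d:+; rest ⊤}   OUT={b:0, d:+; rest ⊤}

Merge at B4: IN[B4] = OUT[B3] = {a: ⊤, b: ⊤, c: ⊤, d: ⊤, e: ⊤, f: +}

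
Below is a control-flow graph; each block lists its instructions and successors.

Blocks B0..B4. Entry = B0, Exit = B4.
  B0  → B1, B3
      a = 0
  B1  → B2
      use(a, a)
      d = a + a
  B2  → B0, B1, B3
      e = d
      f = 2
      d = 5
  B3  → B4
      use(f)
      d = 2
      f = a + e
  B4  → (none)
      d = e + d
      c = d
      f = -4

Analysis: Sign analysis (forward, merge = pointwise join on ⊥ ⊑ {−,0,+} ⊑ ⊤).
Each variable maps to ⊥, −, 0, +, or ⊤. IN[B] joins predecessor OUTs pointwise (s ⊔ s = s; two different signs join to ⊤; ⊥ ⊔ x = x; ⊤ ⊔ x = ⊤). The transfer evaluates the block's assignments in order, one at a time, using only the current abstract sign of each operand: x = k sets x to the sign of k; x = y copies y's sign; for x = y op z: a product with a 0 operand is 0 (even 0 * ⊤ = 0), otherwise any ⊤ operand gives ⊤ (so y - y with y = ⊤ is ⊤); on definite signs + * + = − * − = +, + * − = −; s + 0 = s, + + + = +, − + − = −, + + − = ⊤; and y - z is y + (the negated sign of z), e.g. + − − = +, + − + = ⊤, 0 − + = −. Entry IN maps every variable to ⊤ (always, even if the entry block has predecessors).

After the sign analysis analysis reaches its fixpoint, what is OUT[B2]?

Fixpoint table:
  B0:   IN=(all ⊤)   OUT={a:0; rest ⊤}
  B1:   IN={a:0; rest ⊤}   OUT={a:0, d:0; rest ⊤}
  B2:   IN={a:0, d:0; rest ⊤}   OUT={a:0, d:+, e:0, f:+; rest ⊤}
  B3:   IN={a:0; rest ⊤}   OUT={a:0, d:+; rest ⊤}
  B4:   IN={a:0, d:+; rest ⊤}   OUT={a:0, f:-; rest ⊤}

Merge at B2: IN[B2] = OUT[B1] = {a: 0, b: ⊤, c: ⊤, d: 0, e: ⊤, f: ⊤}
Applying B2's transfer function to that IN value gives OUT[B2] (row B2 above).

Answer: {a: 0, b: ⊤, c: ⊤, d: +, e: 0, f: +}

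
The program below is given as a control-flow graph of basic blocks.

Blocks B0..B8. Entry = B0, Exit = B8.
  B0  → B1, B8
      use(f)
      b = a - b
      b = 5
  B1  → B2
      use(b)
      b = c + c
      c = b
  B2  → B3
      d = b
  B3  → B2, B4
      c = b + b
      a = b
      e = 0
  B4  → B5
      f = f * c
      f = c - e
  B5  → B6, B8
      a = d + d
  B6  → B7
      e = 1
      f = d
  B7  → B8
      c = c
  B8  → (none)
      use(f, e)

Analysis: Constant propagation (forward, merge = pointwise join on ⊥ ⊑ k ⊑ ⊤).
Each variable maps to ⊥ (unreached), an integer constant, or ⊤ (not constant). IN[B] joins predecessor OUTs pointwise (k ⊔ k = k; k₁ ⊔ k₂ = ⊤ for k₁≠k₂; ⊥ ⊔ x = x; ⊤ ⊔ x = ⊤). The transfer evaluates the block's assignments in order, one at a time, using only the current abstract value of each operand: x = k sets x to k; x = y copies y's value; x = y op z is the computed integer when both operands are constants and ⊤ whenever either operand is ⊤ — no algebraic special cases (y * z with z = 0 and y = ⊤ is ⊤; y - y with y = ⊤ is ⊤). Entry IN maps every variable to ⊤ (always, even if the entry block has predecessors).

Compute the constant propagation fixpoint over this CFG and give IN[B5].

Answer: {a: ⊤, b: ⊤, c: ⊤, d: ⊤, e: 0, f: ⊤}

Trace:
Fixpoint table:
  B0: | IN=(all ⊤) | OUT={b:5; rest ⊤}
  B1: | IN={b:5; rest ⊤} | OUT=(all ⊤)
  B2: | IN=(all ⊤) | OUT=(all ⊤)
  B3: | IN=(all ⊤) | OUT={e:0; rest ⊤}
  B4: | IN={e:0; rest ⊤} | OUT={e:0; rest ⊤}
  B5: | IN={e:0; rest ⊤} | OUT={e:0; rest ⊤}
  B6: | IN={e:0; rest ⊤} | OUT={e:1; rest ⊤}
  B7: | IN={e:1; rest ⊤} | OUT={e:1; rest ⊤}
  B8: | IN=(all ⊤) | OUT=(all ⊤)

Merge at B5: IN[B5] = OUT[B4] = {a: ⊤, b: ⊤, c: ⊤, d: ⊤, e: 0, f: ⊤}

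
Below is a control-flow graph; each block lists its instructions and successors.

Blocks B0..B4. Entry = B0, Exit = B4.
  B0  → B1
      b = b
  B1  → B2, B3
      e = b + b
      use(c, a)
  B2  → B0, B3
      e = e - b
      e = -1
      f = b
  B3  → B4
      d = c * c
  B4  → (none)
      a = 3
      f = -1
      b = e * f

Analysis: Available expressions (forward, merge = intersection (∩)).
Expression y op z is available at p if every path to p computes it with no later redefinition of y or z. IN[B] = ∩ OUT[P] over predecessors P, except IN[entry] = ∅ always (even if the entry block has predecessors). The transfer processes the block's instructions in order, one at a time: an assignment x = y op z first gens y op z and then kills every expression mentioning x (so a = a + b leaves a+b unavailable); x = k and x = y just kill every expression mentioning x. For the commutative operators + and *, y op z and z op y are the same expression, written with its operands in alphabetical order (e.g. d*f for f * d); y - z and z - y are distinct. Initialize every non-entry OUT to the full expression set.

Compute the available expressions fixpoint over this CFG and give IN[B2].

Answer: {b+b}

Working:
Fixpoint table:
  B0:  IN={}  OUT={}
  B1:  IN={}  OUT={b+b}
  B2:  IN={b+b}  OUT={b+b}
  B3:  IN={b+b}  OUT={b+b, c*c}
  B4:  IN={b+b, c*c}  OUT={c*c, e*f}

Merge at B2: IN[B2] = OUT[B1] = {b+b}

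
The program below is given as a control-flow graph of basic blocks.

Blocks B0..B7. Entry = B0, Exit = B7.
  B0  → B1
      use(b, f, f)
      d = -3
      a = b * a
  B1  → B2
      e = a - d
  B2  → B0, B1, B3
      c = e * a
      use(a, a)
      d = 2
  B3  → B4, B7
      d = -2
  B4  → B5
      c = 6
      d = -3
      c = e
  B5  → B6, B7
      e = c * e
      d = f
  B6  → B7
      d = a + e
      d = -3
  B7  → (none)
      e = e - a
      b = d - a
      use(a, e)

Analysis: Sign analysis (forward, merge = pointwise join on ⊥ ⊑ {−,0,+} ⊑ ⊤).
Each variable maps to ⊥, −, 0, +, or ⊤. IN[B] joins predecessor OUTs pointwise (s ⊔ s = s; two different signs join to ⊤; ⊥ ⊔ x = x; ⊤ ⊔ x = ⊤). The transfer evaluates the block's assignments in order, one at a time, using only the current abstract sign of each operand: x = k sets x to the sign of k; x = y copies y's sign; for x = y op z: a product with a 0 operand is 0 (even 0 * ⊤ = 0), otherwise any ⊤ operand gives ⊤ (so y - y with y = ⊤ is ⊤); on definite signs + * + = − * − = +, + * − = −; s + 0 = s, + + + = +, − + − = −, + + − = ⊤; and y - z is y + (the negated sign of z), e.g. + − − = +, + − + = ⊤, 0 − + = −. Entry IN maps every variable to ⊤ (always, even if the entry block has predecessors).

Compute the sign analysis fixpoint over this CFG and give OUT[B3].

Answer: {a: ⊤, b: ⊤, c: ⊤, d: -, e: ⊤, f: ⊤}

Derivation:
Converged values:
  B0:  IN=(all ⊤)  OUT={d:-; rest ⊤}
  B1:  IN=(all ⊤)  OUT=(all ⊤)
  B2:  IN=(all ⊤)  OUT={d:+; rest ⊤}
  B3:  IN={d:+; rest ⊤}  OUT={d:-; rest ⊤}
  B4:  IN={d:-; rest ⊤}  OUT={d:-; rest ⊤}
  B5:  IN={d:-; rest ⊤}  OUT=(all ⊤)
  B6:  IN=(all ⊤)  OUT={d:-; rest ⊤}
  B7:  IN=(all ⊤)  OUT=(all ⊤)

Merge at B3: IN[B3] = OUT[B2] = {a: ⊤, b: ⊤, c: ⊤, d: +, e: ⊤, f: ⊤}
Applying B3's transfer function to that IN value gives OUT[B3] (row B3 above).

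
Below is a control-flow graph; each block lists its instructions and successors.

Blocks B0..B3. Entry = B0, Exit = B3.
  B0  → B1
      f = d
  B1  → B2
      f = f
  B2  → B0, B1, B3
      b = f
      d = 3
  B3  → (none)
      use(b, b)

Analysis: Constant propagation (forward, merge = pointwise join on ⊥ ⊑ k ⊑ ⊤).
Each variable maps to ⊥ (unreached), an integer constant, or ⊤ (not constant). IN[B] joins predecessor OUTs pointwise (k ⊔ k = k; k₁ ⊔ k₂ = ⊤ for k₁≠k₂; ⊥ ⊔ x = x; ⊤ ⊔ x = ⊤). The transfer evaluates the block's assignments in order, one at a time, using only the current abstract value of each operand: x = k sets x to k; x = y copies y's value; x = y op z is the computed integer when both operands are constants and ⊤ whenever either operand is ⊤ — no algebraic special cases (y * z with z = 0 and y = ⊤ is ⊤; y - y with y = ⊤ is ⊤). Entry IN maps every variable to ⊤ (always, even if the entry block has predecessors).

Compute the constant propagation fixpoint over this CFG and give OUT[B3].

Fixpoint table:
  B0: | IN=(all ⊤) | OUT=(all ⊤)
  B1: | IN=(all ⊤) | OUT=(all ⊤)
  B2: | IN=(all ⊤) | OUT={d:3; rest ⊤}
  B3: | IN={d:3; rest ⊤} | OUT={d:3; rest ⊤}

Merge at B3: IN[B3] = OUT[B2] = {a: ⊤, b: ⊤, c: ⊤, d: 3, e: ⊤, f: ⊤}
Applying B3's transfer function to that IN value gives OUT[B3] (row B3 above).

Answer: {a: ⊤, b: ⊤, c: ⊤, d: 3, e: ⊤, f: ⊤}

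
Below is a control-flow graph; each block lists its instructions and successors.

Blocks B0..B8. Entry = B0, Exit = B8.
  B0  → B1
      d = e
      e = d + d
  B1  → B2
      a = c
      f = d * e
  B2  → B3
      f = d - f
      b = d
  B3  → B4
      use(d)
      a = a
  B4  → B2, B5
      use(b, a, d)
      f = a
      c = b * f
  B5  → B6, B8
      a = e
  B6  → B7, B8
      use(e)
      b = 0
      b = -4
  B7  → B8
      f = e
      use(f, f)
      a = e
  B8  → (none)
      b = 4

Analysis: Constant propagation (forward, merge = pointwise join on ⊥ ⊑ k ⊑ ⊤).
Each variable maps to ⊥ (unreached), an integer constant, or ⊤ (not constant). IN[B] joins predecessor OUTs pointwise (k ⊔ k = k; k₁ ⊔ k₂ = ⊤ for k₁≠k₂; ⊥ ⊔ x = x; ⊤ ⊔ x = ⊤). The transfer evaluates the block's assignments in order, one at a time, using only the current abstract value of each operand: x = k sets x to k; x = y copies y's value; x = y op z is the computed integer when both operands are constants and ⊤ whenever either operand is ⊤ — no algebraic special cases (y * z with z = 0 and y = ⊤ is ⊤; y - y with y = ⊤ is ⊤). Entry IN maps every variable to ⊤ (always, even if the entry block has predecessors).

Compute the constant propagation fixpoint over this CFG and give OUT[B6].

Answer: {a: ⊤, b: -4, c: ⊤, d: ⊤, e: ⊤, f: ⊤}

Working:
Converged values:
  B0:   IN=(all ⊤)   OUT=(all ⊤)
  B1:   IN=(all ⊤)   OUT=(all ⊤)
  B2:   IN=(all ⊤)   OUT=(all ⊤)
  B3:   IN=(all ⊤)   OUT=(all ⊤)
  B4:   IN=(all ⊤)   OUT=(all ⊤)
  B5:   IN=(all ⊤)   OUT=(all ⊤)
  B6:   IN=(all ⊤)   OUT={b:-4; rest ⊤}
  B7:   IN={b:-4; rest ⊤}   OUT={b:-4; rest ⊤}
  B8:   IN=(all ⊤)   OUT={b:4; rest ⊤}

Merge at B6: IN[B6] = OUT[B5] = {a: ⊤, b: ⊤, c: ⊤, d: ⊤, e: ⊤, f: ⊤}
Applying B6's transfer function to that IN value gives OUT[B6] (row B6 above).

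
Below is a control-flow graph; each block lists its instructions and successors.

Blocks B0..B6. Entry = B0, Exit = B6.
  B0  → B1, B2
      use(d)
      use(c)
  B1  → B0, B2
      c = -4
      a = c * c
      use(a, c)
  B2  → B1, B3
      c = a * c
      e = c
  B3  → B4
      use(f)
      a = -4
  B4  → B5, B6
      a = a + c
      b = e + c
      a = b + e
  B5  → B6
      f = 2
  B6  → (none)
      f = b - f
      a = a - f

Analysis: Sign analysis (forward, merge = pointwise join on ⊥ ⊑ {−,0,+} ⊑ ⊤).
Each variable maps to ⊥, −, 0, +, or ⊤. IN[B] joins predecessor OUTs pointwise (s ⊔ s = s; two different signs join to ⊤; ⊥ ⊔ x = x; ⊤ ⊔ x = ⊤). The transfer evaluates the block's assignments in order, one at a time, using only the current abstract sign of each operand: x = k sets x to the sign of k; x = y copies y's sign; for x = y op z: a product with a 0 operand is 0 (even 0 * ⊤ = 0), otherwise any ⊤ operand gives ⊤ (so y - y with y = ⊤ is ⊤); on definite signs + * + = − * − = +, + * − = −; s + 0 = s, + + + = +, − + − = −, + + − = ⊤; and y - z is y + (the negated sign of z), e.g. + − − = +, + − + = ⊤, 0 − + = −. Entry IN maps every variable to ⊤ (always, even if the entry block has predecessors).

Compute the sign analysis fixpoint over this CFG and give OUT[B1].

Answer: {a: +, b: ⊤, c: -, d: ⊤, e: ⊤, f: ⊤}

Derivation:
Per-block solution:
  B0: | IN=(all ⊤) | OUT=(all ⊤)
  B1: | IN=(all ⊤) | OUT={a:+, c:-; rest ⊤}
  B2: | IN=(all ⊤) | OUT=(all ⊤)
  B3: | IN=(all ⊤) | OUT={a:-; rest ⊤}
  B4: | IN={a:-; rest ⊤} | OUT=(all ⊤)
  B5: | IN=(all ⊤) | OUT={f:+; rest ⊤}
  B6: | IN=(all ⊤) | OUT=(all ⊤)

Merge at B1: IN[B1] = OUT[B0] ⊔ OUT[B2] = {a: ⊤, b: ⊤, c: ⊤, d: ⊤, e: ⊤, f: ⊤}
Applying B1's transfer function to that IN value gives OUT[B1] (row B1 above).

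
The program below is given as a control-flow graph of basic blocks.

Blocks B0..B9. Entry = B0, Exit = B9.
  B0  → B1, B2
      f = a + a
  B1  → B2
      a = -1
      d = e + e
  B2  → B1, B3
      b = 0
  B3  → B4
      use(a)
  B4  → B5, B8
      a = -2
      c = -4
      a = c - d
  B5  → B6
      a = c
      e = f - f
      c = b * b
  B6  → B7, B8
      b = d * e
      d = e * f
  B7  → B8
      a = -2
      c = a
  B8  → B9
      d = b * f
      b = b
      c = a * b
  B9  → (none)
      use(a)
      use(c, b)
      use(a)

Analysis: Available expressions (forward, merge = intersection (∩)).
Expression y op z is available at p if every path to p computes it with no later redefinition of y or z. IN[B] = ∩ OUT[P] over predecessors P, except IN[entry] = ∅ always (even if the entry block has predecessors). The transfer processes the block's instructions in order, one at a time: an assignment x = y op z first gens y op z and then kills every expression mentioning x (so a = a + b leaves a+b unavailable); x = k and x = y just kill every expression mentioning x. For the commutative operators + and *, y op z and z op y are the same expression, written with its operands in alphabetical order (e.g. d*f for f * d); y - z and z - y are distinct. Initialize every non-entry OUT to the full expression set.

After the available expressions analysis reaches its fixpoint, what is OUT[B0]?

Answer: {a+a}

Working:
Converged values:
  B0: | IN={} | OUT={a+a}
  B1: | IN={} | OUT={e+e}
  B2: | IN={} | OUT={}
  B3: | IN={} | OUT={}
  B4: | IN={} | OUT={c-d}
  B5: | IN={c-d} | OUT={b*b, f-f}
  B6: | IN={b*b, f-f} | OUT={e*f, f-f}
  B7: | IN={e*f, f-f} | OUT={e*f, f-f}
  B8: | IN={} | OUT={a*b}
  B9: | IN={a*b} | OUT={a*b}

B0 is the boundary node: IN[B0] = {}
Applying B0's transfer function to that IN value gives OUT[B0] (row B0 above).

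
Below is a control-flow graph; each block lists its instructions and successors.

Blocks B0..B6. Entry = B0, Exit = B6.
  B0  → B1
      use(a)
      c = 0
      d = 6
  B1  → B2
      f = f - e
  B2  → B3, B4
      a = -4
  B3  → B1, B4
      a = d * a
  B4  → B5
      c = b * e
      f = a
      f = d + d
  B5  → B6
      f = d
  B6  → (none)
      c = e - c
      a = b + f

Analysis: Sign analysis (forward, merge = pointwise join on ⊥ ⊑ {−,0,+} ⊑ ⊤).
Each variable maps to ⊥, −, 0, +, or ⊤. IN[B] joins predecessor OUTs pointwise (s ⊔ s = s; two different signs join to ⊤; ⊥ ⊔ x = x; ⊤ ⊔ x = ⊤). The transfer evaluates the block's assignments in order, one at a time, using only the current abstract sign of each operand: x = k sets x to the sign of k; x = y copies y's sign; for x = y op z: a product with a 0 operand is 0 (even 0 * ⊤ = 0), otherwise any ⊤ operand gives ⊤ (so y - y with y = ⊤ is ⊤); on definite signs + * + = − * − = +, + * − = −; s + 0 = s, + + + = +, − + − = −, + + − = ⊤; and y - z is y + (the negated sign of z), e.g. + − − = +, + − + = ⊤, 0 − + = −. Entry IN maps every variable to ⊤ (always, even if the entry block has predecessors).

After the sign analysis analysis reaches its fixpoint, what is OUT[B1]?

Answer: {a: ⊤, b: ⊤, c: 0, d: +, e: ⊤, f: ⊤}

Working:
Fixpoint table:
  B0:   IN=(all ⊤)   OUT={c:0, d:+; rest ⊤}
  B1:   IN={c:0, d:+; rest ⊤}   OUT={c:0, d:+; rest ⊤}
  B2:   IN={c:0, d:+; rest ⊤}   OUT={a:-, c:0, d:+; rest ⊤}
  B3:   IN={a:-, c:0, d:+; rest ⊤}   OUT={a:-, c:0, d:+; rest ⊤}
  B4:   IN={a:-, c:0, d:+; rest ⊤}   OUT={a:-, d:+, f:+; rest ⊤}
  B5:   IN={a:-, d:+, f:+; rest ⊤}   OUT={a:-, d:+, f:+; rest ⊤}
  B6:   IN={a:-, d:+, f:+; rest ⊤}   OUT={d:+, f:+; rest ⊤}

Merge at B1: IN[B1] = OUT[B0] ⊔ OUT[B3] = {a: ⊤, b: ⊤, c: 0, d: +, e: ⊤, f: ⊤}
Applying B1's transfer function to that IN value gives OUT[B1] (row B1 above).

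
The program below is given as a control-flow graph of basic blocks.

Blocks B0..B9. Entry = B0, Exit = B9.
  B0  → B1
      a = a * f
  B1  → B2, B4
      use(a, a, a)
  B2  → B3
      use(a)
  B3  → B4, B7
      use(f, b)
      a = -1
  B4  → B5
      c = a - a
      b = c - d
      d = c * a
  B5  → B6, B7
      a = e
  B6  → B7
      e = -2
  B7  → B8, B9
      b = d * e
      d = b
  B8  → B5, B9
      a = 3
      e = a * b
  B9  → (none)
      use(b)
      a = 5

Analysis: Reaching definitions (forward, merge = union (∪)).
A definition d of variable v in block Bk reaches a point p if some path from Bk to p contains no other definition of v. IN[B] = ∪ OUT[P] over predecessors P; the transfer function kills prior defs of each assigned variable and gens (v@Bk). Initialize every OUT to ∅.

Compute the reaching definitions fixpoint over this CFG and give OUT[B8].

Fixpoint table:
  B0:  IN={}  OUT={a@B0}
  B1:  IN={a@B0}  OUT={a@B0}
  B2:  IN={a@B0}  OUT={a@B0}
  B3:  IN={a@B0}  OUT={a@B3}
  B4:  IN={a@B0, a@B3}  OUT={a@B0, a@B3, b@B4, c@B4, d@B4}
  B5:  IN={a@B0, a@B3, a@B8, b@B4, b@B7, c@B4, d@B4, d@B7, e@B8}  OUT={a@B5, b@B4, b@B7, c@B4, d@B4, d@B7, e@B8}
  B6:  IN={a@B5, b@B4, b@B7, c@B4, d@B4, d@B7, e@B8}  OUT={a@B5, b@B4, b@B7, c@B4, d@B4, d@B7, e@B6}
  B7:  IN={a@B3, a@B5, b@B4, b@B7, c@B4, d@B4, d@B7, e@B6, e@B8}  OUT={a@B3, a@B5, b@B7, c@B4, d@B7, e@B6, e@B8}
  B8:  IN={a@B3, a@B5, b@B7, c@B4, d@B7, e@B6, e@B8}  OUT={a@B8, b@B7, c@B4, d@B7, e@B8}
  B9:  IN={a@B3, a@B5, a@B8, b@B7, c@B4, d@B7, e@B6, e@B8}  OUT={a@B9, b@B7, c@B4, d@B7, e@B6, e@B8}

Merge at B8: IN[B8] = OUT[B7] = {a@B3, a@B5, b@B7, c@B4, d@B7, e@B6, e@B8}
Applying B8's transfer function to that IN value gives OUT[B8] (row B8 above).

Answer: {a@B8, b@B7, c@B4, d@B7, e@B8}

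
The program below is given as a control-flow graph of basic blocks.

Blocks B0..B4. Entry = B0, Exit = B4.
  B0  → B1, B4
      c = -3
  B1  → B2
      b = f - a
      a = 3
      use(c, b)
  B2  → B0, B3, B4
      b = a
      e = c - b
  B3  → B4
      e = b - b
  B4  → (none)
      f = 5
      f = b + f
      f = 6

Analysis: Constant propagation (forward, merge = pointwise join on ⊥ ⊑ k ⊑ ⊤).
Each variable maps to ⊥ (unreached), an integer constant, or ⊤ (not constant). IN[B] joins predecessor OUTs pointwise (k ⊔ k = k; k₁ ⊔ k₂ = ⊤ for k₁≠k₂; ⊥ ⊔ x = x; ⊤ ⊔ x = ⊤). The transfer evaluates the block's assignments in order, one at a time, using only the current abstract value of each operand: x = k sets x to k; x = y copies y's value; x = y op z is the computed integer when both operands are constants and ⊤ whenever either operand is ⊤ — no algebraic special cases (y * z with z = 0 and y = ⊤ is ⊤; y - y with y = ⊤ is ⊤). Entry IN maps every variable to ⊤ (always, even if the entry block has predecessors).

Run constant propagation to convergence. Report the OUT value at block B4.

Answer: {a: ⊤, b: ⊤, c: -3, d: ⊤, e: ⊤, f: 6}

Derivation:
Converged values:
  B0:   IN=(all ⊤)   OUT={c:-3; rest ⊤}
  B1:   IN={c:-3; rest ⊤}   OUT={a:3, c:-3; rest ⊤}
  B2:   IN={a:3, c:-3; rest ⊤}   OUT={a:3, b:3, c:-3, e:-6; rest ⊤}
  B3:   IN={a:3, b:3, c:-3, e:-6; rest ⊤}   OUT={a:3, b:3, c:-3, e:0; rest ⊤}
  B4:   IN={c:-3; rest ⊤}   OUT={c:-3, f:6; rest ⊤}

Merge at B4: IN[B4] = OUT[B0] ⊔ OUT[B2] ⊔ OUT[B3] = {a: ⊤, b: ⊤, c: -3, d: ⊤, e: ⊤, f: ⊤}
Applying B4's transfer function to that IN value gives OUT[B4] (row B4 above).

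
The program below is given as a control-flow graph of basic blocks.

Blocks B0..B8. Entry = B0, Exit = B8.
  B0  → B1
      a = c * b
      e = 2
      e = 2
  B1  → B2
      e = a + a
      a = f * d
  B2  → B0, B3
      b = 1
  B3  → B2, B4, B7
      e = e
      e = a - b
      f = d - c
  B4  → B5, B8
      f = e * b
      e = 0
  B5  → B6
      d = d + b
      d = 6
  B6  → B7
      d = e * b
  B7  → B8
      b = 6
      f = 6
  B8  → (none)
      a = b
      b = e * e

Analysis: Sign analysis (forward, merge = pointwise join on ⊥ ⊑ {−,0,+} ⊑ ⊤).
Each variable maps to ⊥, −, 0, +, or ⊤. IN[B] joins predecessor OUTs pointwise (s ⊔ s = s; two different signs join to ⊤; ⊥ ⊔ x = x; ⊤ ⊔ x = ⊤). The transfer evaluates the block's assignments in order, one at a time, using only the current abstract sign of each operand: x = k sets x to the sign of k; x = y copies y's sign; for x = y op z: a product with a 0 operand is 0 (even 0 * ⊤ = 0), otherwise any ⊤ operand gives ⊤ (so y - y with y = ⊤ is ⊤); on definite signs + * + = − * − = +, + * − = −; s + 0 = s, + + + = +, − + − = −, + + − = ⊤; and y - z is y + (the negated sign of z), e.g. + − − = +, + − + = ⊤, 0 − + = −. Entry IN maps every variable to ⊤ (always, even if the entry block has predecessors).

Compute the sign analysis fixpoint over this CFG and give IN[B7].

Answer: {a: ⊤, b: +, c: ⊤, d: ⊤, e: ⊤, f: ⊤}

Working:
Converged values:
  B0: | IN=(all ⊤) | OUT={e:+; rest ⊤}
  B1: | IN={e:+; rest ⊤} | OUT=(all ⊤)
  B2: | IN=(all ⊤) | OUT={b:+; rest ⊤}
  B3: | IN={b:+; rest ⊤} | OUT={b:+; rest ⊤}
  B4: | IN={b:+; rest ⊤} | OUT={b:+, e:0; rest ⊤}
  B5: | IN={b:+, e:0; rest ⊤} | OUT={b:+, d:+, e:0; rest ⊤}
  B6: | IN={b:+, d:+, e:0; rest ⊤} | OUT={b:+, d:0, e:0; rest ⊤}
  B7: | IN={b:+; rest ⊤} | OUT={b:+, f:+; rest ⊤}
  B8: | IN={b:+; rest ⊤} | OUT={a:+; rest ⊤}

Merge at B7: IN[B7] = OUT[B3] ⊔ OUT[B6] = {a: ⊤, b: +, c: ⊤, d: ⊤, e: ⊤, f: ⊤}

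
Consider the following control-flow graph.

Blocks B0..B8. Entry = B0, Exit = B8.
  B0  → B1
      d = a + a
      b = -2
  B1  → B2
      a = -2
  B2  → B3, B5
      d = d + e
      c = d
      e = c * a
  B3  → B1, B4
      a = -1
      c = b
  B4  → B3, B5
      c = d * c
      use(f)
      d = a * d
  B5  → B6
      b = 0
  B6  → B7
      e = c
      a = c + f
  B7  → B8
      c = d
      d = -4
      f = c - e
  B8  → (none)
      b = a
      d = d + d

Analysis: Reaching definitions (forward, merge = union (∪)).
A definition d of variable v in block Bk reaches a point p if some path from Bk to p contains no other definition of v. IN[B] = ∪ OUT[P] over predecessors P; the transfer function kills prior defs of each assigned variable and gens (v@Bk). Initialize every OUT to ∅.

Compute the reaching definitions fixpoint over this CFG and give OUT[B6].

Answer: {a@B6, b@B5, c@B2, c@B4, d@B2, d@B4, e@B6}

Derivation:
Fixpoint table:
  B0:  IN={}  OUT={b@B0, d@B0}
  B1:  IN={a@B3, b@B0, c@B3, d@B0, d@B2, d@B4, e@B2}  OUT={a@B1, b@B0, c@B3, d@B0, d@B2, d@B4, e@B2}
  B2:  IN={a@B1, b@B0, c@B3, d@B0, d@B2, d@B4, e@B2}  OUT={a@B1, b@B0, c@B2, d@B2, e@B2}
  B3:  IN={a@B1, a@B3, b@B0, c@B2, c@B4, d@B2, d@B4, e@B2}  OUT={a@B3, b@B0, c@B3, d@B2, d@B4, e@B2}
  B4:  IN={a@B3, b@B0, c@B3, d@B2, d@B4, e@B2}  OUT={a@B3, b@B0, c@B4, d@B4, e@B2}
  B5:  IN={a@B1, a@B3, b@B0, c@B2, c@B4, d@B2, d@B4, e@B2}  OUT={a@B1, a@B3, b@B5, c@B2, c@B4, d@B2, d@B4, e@B2}
  B6:  IN={a@B1, a@B3, b@B5, c@B2, c@B4, d@B2, d@B4, e@B2}  OUT={a@B6, b@B5, c@B2, c@B4, d@B2, d@B4, e@B6}
  B7:  IN={a@B6, b@B5, c@B2, c@B4, d@B2, d@B4, e@B6}  OUT={a@B6, b@B5, c@B7, d@B7, e@B6, f@B7}
  B8:  IN={a@B6, b@B5, c@B7, d@B7, e@B6, f@B7}  OUT={a@B6, b@B8, c@B7, d@B8, e@B6, f@B7}

Merge at B6: IN[B6] = OUT[B5] = {a@B1, a@B3, b@B5, c@B2, c@B4, d@B2, d@B4, e@B2}
Applying B6's transfer function to that IN value gives OUT[B6] (row B6 above).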